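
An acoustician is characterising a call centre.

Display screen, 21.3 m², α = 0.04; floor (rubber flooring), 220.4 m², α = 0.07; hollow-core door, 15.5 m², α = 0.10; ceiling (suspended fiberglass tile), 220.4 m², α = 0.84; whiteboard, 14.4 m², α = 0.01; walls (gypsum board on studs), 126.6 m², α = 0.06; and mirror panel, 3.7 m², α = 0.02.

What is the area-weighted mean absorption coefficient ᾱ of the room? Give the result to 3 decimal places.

S = Σ Sᵢ = 21.3 + 220.4 + 15.5 + 220.4 + 14.4 + 126.6 + 3.7 = 622.3 m².
Σ(Sᵢαᵢ) = 21.3*0.04 + 220.4*0.07 + 15.5*0.10 + 220.4*0.84 + 14.4*0.01 + 126.6*0.06 + 3.7*0.02 = 210.780.
ᾱ = 210.780 / 622.3 = 0.339.

0.339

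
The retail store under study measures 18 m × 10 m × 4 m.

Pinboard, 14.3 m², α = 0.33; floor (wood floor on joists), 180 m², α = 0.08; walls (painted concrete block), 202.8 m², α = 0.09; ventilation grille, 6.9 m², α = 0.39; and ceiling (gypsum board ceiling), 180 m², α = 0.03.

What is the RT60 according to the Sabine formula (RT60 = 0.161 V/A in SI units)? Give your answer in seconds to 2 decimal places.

2.55 s

A = Σ Sᵢαᵢ = 14.3*0.33 + 180*0.08 + 202.8*0.09 + 6.9*0.39 + 180*0.03 = 45.462 sabins.
Room volume: 720 m³.
Sabine: RT60 = 0.161 × 720 / 45.462 = 2.55 s.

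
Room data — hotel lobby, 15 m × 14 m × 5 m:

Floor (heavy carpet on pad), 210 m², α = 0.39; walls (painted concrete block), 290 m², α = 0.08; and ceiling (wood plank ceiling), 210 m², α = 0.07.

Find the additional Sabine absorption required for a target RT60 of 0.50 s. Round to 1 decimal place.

Summing Sᵢαᵢ: 81.900 + 23.200 + 14.700 → A₁ = 119.800 sabins.
For T = 0.50 s, need A₂ = 0.161·V/T = 0.161·1050/0.50 = 338.100 sabins.
Shortfall: 338.100 − 119.800 = 218.3 sabins.

218.3 sabins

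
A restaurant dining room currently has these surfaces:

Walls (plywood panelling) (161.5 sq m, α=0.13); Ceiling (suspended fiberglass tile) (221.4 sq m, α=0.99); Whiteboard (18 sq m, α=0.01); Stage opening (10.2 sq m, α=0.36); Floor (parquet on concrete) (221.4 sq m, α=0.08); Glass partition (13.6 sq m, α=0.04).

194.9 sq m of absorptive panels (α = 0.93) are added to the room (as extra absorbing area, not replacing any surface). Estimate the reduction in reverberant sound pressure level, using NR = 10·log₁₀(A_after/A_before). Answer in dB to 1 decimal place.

Equivalent absorption area: A_before = 161.5*0.13 + 221.4*0.99 + 18*0.01 + 10.2*0.36 + 221.4*0.08 + 13.6*0.04 = 262.289 sq m.
Added absorption = 194.9 × 0.93 = 181.257 sabins.
New total A_after = 443.546 sabins.
Reduction = 10 log₁₀(A_after/A_before) = 10 log₁₀(1.6911) = 2.3 dB.

2.3 dB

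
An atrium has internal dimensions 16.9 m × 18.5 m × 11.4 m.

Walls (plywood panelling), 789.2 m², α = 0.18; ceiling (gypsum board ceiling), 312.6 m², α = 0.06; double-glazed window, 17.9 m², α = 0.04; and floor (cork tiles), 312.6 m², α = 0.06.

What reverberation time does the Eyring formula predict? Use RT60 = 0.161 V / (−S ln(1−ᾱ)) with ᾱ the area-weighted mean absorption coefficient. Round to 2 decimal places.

2.98 seconds

Total surface area S = 789.2 + 312.6 + 17.9 + 312.6 = 1432.3 m².
Σ(Sᵢαᵢ) = 789.2·0.18 + 312.6·0.06 + 17.9·0.04 + 312.6·0.06 = 180.284.
ᾱ = 180.284 / 1432.3 = 0.1259.
Eyring denominator: −S ln(1−ᾱ) = 192.731.
V = 16.9 × 18.5 × 11.4 = 3564.21 m³.
T = 0.161·V/[−S·ln(1−ᾱ)] = 0.161·3564.21/192.731 = 2.98 s.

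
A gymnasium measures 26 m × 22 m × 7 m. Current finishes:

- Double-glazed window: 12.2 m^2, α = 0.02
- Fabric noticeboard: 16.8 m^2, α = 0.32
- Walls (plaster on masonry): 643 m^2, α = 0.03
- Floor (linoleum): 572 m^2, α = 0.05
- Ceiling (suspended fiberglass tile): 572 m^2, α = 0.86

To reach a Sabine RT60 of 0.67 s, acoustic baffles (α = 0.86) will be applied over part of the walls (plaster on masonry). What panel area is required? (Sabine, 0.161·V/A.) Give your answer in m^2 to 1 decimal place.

A₁ = Σ Sᵢαᵢ = 12.2·0.02 + 16.8·0.32 + 643·0.03 + 572·0.05 + 572·0.86 = 545.430 sabins.
Required A₂ = 0.161·4004/0.67 = 962.155 sabins.
ΔA needed = 962.155 − 545.430 = 416.725 sabins.
Each m^2 of panel replacing the walls (plaster on masonry) adds (0.86 − 0.03) = 0.83 sabins.
Panel area = 416.725 / 0.83 = 502.1 m^2.

502.1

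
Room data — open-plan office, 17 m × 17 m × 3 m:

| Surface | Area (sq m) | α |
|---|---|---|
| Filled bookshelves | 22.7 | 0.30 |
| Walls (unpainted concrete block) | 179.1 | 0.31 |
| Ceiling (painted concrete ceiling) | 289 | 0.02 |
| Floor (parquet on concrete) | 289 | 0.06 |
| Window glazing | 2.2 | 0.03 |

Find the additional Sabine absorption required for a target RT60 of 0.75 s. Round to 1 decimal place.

A₁ = Σ Sᵢαᵢ = 22.7·0.30 + 179.1·0.31 + 289·0.02 + 289·0.06 + 2.2·0.03 = 85.517 sabins.
Target A₂ = 0.161·867/0.75 = 186.116 sabins (V = 867 m³).
Additional absorption ΔA = 186.116 − 85.517 = 100.6 sabins.

100.6 sabins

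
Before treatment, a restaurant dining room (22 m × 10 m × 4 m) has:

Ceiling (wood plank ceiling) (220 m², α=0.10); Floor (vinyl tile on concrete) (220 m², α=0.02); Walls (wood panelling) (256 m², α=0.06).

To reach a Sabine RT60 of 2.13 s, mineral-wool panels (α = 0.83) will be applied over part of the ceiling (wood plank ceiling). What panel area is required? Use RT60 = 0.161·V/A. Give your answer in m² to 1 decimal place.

33.9

Total absorption A₁ = 220*0.10 + 220*0.02 + 256*0.06
  = 22.000 + 4.400 + 15.360 = 41.760 m² sabins.
V = 880 m³. Target absorption A₂ = 0.161 × 880 / 2.13 = 66.516 sabins.
Absorption to add: 66.516 − 41.760 = 24.756 sabins.
Each m² of panel replacing the ceiling (wood plank ceiling) adds (0.83 − 0.10) = 0.73 sabins.
Area = ΔA/Δα = 24.756/0.73 = 33.9 m².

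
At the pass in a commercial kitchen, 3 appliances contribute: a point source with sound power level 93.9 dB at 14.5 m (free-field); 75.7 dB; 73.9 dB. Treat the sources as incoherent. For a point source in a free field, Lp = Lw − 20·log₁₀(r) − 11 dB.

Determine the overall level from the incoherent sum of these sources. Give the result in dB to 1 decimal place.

78.0 dB

Source at 14.5 m: Lp = 93.9 − 20·log₁₀(14.5) − 11 = 59.7 dB.
Σ 10^(Lᵢ/10) = 6.263e+07.
Combined level = 10 log₁₀(6.263e+07) = 78.0 dB.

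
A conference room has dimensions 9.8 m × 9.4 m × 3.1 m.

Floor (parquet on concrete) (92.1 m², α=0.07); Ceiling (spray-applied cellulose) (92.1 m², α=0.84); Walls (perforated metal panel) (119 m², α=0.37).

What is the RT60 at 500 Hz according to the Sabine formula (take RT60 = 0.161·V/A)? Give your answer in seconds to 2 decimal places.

Equivalent absorption area: A = 92.1*0.07 + 92.1*0.84 + 119*0.37 = 127.841 m².
V = 9.8·9.4·3.1 = 285.572 m³.
RT60 = 0.161 · V / A = 0.161 × 285.572 / 127.841 = 0.36 s.

0.36 s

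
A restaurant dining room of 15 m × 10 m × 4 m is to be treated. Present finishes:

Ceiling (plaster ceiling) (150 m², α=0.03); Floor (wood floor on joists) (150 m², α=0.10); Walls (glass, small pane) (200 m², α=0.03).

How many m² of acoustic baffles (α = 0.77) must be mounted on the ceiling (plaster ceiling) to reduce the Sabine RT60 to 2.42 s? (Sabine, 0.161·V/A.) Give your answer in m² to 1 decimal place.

19.5

Equivalent absorption area: A₁ = 150·0.03 + 150·0.10 + 200·0.03 = 25.500 m².
V = 600 m³. Target absorption A₂ = 0.161 × 600 / 2.42 = 39.917 sabins.
Absorption to add: 39.917 − 25.500 = 14.417 sabins.
Each m² of panel replacing the ceiling (plaster ceiling) adds (0.77 − 0.03) = 0.74 sabins.
Area = ΔA/Δα = 14.417/0.74 = 19.5 m².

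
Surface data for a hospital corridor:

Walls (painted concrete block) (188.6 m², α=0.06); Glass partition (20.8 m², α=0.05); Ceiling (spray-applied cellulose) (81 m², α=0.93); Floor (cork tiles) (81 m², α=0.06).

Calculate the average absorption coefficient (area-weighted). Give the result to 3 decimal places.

0.249

Total surface area S = 371.4 m².
A = 188.6·0.06 + 20.8·0.05 + 81·0.93 + 81·0.06 = 92.546 sabins.
ᾱ = 92.546 / 371.4 = 0.249.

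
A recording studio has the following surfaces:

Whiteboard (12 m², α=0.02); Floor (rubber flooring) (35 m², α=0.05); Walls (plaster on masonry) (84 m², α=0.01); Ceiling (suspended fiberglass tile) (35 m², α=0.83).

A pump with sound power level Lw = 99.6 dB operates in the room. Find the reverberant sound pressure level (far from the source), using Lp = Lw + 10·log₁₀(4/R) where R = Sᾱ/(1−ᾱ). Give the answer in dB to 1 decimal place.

A = 31.880 sabins; S = 166.0 m².
ᾱ = 0.1920, so room constant R = A/(1−ᾱ) = 39.455 m².
Lp = Lw + 10 log₁₀(4/R) = 99.6 -9.94 = 89.7 dB.

89.7 dB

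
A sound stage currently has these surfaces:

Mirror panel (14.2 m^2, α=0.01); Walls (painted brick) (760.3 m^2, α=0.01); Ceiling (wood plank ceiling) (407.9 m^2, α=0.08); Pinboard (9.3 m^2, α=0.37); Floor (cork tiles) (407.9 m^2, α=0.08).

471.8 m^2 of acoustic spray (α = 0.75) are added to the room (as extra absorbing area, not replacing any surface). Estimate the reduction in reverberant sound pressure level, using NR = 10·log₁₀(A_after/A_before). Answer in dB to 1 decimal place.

Total absorption A_before = 14.2×0.01 + 760.3×0.01 + 407.9×0.08 + 9.3×0.37 + 407.9×0.08
  = 0.142 + 7.603 + 32.632 + 3.441 + 32.632 = 76.450 m^2 sabins.
Added absorption = 471.8 × 0.75 = 353.850 sabins.
A_after = 76.450 + 353.850 = 430.300 sabins.
NR = 10·log₁₀(430.300/76.450) = 7.5 dB.

7.5 dB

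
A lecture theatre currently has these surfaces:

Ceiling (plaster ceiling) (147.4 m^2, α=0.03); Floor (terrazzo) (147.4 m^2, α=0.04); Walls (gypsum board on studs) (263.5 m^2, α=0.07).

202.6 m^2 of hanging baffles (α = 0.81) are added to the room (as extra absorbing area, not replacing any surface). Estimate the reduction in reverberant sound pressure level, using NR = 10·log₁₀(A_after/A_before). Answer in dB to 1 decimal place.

A_before = Σ Sᵢαᵢ = 147.4·0.03 + 147.4·0.04 + 263.5·0.07 = 28.763 sabins.
Treatment contributes 202.6·0.81 = 164.106 sabins.
New total A_after = 192.869 sabins.
Reduction = 10 log₁₀(A_after/A_before) = 10 log₁₀(6.7055) = 8.3 dB.

8.3 dB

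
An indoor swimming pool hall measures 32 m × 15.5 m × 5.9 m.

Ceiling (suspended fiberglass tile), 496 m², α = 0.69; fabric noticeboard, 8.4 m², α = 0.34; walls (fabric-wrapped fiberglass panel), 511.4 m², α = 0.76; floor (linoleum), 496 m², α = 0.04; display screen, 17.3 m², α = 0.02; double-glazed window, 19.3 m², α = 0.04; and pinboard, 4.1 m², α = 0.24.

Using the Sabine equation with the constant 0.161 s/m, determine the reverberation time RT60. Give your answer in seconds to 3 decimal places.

0.623 s

Summing Sᵢαᵢ: 342.240 + 2.856 + 388.664 + 19.840 + 0.346 + 0.772 + 0.984 → A = 755.702 sabins.
Volume V = 32 × 15.5 × 5.9 = 2926.4 m³.
RT60 = 0.161 · V / A = 0.161 × 2926.4 / 755.702 = 0.623 s.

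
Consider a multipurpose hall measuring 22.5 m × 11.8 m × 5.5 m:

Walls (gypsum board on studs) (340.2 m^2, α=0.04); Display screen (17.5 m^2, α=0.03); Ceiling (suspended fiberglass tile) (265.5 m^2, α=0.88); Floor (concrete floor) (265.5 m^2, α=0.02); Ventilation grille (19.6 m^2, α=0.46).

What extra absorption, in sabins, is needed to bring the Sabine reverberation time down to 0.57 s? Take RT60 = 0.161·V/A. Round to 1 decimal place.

Summing Sᵢαᵢ: 13.608 + 0.525 + 233.640 + 5.310 + 9.016 → A₁ = 262.099 sabins.
V = 1460.25 m³. Required absorption A₂ = 0.161 × 1460.25 / 0.57 = 412.457 sabins.
ΔA = A₂ − A₁ = 412.457 − 262.099 = 150.4 sabins.

150.4 sabins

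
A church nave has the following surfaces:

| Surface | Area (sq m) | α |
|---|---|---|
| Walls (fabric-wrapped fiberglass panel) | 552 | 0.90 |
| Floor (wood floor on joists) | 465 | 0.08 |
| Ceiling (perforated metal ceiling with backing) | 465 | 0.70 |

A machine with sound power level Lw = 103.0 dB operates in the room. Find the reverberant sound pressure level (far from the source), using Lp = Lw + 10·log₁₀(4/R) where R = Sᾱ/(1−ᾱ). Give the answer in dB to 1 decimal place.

75.9 dB

A = 859.500 sabins; S = 1482.0 sq m.
ᾱ = 0.5800, so room constant R = A/(1−ᾱ) = 2046.429 sq m.
Lp = Lw + 10 log₁₀(4/R) = 103.0 -27.09 = 75.9 dB.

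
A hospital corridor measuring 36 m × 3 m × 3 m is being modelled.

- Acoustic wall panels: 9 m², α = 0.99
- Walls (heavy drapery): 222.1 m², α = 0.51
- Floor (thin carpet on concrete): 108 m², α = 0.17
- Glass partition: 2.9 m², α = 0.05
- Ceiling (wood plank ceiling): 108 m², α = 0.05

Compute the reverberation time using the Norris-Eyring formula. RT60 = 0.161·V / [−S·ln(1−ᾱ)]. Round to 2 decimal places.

0.30 seconds

S = Σ Sᵢ = 450.0 m².
Σ(Sᵢαᵢ) = 9·0.99 + 222.1·0.51 + 108·0.17 + 2.9·0.05 + 108·0.05 = 146.086.
ᾱ = 146.086 / 450.0 = 0.3246.
Eyring denominator: −S ln(1−ᾱ) = 176.603.
V = 36 × 3 × 3 = 324 m³.
T = 0.161·V/[−S·ln(1−ᾱ)] = 0.161·324/176.603 = 0.30 s.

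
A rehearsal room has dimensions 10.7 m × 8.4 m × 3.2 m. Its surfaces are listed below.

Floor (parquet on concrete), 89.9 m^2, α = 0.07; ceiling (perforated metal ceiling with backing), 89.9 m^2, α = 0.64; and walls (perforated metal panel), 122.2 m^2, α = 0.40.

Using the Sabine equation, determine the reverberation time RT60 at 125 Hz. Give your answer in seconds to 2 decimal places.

Equivalent absorption area: A = 89.9*0.07 + 89.9*0.64 + 122.2*0.40 = 112.709 m^2.
Volume V = 10.7 × 8.4 × 3.2 = 287.616 m³.
T = 0.161 V/A = 0.161·287.616/112.709 = 0.41 s.

0.41 s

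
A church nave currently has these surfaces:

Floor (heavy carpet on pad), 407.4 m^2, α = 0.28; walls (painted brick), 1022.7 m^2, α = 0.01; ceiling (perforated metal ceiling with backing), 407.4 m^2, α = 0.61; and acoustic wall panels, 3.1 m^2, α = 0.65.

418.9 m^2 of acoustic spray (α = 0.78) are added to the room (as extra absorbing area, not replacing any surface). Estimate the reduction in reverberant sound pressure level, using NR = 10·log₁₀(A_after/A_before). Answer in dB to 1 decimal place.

Summing Sᵢαᵢ: 114.072 + 10.227 + 248.514 + 2.015 → A_before = 374.828 sabins.
Treatment contributes 418.9·0.78 = 326.742 sabins.
New total A_after = 701.570 sabins.
Reduction = 10 log₁₀(A_after/A_before) = 10 log₁₀(1.8717) = 2.7 dB.

2.7 dB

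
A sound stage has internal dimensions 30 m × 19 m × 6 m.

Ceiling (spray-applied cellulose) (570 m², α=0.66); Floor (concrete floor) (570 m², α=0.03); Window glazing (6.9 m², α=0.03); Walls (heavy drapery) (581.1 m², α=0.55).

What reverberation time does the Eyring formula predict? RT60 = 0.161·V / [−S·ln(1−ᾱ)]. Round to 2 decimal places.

0.60 sec

S = Σ Sᵢ = 1728.0 m².
Σ(Sᵢαᵢ) = 570·0.66 + 570·0.03 + 6.9·0.03 + 581.1·0.55 = 713.112.
ᾱ = 713.112 / 1728.0 = 0.4127.
−S·ln(1−ᾱ) = −1728.0 × ln(1 − 0.4127) = 919.675.
V = 30 × 19 × 6 = 3420 m³.
RT60 = 0.161 × 3420 / 919.675 = 0.60 s.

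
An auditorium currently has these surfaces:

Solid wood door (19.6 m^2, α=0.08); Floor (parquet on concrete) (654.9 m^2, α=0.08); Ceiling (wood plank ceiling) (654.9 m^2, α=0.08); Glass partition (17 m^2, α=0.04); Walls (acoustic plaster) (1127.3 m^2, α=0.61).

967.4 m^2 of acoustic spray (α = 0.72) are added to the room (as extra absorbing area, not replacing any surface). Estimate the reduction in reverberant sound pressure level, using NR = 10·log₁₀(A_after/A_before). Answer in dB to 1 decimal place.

Total absorption A_before = 19.6·0.08 + 654.9·0.08 + 654.9·0.08 + 17·0.04 + 1127.3·0.61
  = 1.568 + 52.392 + 52.392 + 0.680 + 687.653 = 794.685 m^2 sabins.
Treatment contributes 967.4·0.72 = 696.528 sabins.
New total A_after = 1491.213 sabins.
Reduction = 10 log₁₀(A_after/A_before) = 10 log₁₀(1.8765) = 2.7 dB.

2.7 dB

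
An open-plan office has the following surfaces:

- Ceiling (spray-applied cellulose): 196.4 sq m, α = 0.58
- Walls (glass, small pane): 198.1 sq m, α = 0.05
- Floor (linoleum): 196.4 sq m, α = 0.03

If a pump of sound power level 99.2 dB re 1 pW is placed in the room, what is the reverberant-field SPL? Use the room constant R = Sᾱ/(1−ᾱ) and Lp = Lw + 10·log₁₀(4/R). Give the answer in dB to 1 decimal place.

A = 129.709 sabins; S = 590.9 sq m.
ᾱ = 0.2195, so room constant R = A/(1−ᾱ) = 166.187 sq m.
Lp = 99.2 + 10·log₁₀(4/166.187) = 99.2 + (-16.19) = 83.0 dB.

83.0 dB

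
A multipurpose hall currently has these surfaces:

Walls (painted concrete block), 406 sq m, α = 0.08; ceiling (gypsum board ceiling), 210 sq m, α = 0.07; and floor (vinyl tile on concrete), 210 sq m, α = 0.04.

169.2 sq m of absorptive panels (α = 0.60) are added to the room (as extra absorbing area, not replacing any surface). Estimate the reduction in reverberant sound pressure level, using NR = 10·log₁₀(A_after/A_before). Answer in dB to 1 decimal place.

Total absorption A_before = 406·0.08 + 210·0.07 + 210·0.04
  = 32.480 + 14.700 + 8.400 = 55.580 sq m sabins.
Treatment contributes 169.2·0.60 = 101.520 sabins.
New total A_after = 157.100 sabins.
NR = 10·log₁₀(157.100/55.580) = 4.5 dB.

4.5 dB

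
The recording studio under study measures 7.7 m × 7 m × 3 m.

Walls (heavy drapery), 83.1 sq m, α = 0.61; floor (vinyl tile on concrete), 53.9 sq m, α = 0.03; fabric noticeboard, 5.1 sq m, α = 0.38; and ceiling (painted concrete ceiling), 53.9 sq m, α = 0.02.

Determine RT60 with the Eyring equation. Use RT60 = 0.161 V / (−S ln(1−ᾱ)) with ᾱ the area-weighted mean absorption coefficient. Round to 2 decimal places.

0.40 seconds

S = Σ Sᵢ = 196.0 sq m.
Σ(Sᵢαᵢ) = 83.1·0.61 + 53.9·0.03 + 5.1·0.38 + 53.9·0.02 = 55.324.
ᾱ = 55.324 / 196.0 = 0.2823.
−S·ln(1−ᾱ) = −196.0 × ln(1 − 0.2823) = 65.014.
V = 7.7 × 7 × 3 = 161.7 m³.
RT60 = 0.161 × 161.7 / 65.014 = 0.40 s.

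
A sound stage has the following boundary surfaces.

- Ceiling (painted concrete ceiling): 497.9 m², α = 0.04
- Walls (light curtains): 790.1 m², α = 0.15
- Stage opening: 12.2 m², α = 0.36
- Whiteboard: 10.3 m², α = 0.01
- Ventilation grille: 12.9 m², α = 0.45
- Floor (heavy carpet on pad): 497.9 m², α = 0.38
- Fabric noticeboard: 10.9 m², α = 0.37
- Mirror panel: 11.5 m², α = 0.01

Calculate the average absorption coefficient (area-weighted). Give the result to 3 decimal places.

Total surface area S = 1843.7 m².
Σ(Sᵢαᵢ) = 497.9·0.04 + 790.1·0.15 + 12.2·0.36 + 10.3·0.01 + 12.9·0.45 + 497.9·0.38 + 10.9·0.37 + 11.5·0.01 = 342.081.
ᾱ = A/S = 0.186.

0.186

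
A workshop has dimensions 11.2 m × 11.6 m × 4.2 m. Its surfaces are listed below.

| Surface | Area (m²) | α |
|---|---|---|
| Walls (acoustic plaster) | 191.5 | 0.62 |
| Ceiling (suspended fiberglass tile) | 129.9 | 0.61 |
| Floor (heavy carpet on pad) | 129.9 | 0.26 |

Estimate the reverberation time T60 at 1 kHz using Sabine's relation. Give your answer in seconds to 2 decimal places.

Total absorption A = 191.5*0.62 + 129.9*0.61 + 129.9*0.26
  = 118.730 + 79.239 + 33.774 = 231.743 m² sabins.
Room volume: 545.664 m³.
Sabine: RT60 = 0.161 × 545.664 / 231.743 = 0.38 s.

0.38 seconds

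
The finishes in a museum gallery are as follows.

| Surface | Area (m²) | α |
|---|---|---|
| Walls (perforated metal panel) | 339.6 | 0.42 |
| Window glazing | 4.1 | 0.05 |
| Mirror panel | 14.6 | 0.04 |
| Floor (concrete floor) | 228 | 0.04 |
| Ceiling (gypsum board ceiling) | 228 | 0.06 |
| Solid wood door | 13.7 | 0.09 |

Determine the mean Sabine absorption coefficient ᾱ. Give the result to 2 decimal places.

S = Σ Sᵢ = 339.6 + 4.1 + 14.6 + 228 + 228 + 13.7 = 828.0 m².
Σ(Sᵢαᵢ) = 339.6·0.42 + 4.1·0.05 + 14.6·0.04 + 228·0.04 + 228·0.06 + 13.7·0.09 = 167.454.
ᾱ = 167.454 / 828.0 = 0.20.

0.20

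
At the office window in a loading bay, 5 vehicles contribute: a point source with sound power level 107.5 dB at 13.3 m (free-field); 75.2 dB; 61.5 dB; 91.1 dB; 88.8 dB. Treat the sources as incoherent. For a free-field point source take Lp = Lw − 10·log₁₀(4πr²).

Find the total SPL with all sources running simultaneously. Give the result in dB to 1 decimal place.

Source at 13.3 m: Lp = 107.5 − 10·log₁₀(4π·13.3²) = 107.5 − 10·log₁₀(2222.865) = 74.0 dB.
Σ 10^(Lᵢ/10) = 2.106e+09.
Back to dB: 10·log₁₀ Σ = 93.2 dB.

93.2 dB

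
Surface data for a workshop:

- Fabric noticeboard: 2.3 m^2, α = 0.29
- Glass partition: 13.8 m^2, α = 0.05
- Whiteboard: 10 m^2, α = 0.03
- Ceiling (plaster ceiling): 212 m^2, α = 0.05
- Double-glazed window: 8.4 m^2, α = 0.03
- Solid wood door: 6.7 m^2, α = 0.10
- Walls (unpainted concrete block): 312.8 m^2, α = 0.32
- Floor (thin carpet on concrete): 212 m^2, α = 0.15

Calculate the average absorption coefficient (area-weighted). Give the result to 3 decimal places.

0.186

S = Σ Sᵢ = 2.3 + 13.8 + 10 + 212 + 8.4 + 6.7 + 312.8 + 212 = 778.0 m^2.
A = 2.3×0.29 + 13.8×0.05 + 10×0.03 + 212×0.05 + 8.4×0.03 + 6.7×0.10 + 312.8×0.32 + 212×0.15 = 145.075 sabins.
ᾱ = A/S = 0.186.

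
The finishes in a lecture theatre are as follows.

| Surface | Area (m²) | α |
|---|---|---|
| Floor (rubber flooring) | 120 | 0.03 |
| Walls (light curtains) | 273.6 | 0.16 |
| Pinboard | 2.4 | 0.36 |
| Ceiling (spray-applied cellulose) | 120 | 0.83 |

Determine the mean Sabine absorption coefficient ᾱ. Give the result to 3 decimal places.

0.287

S = Σ Sᵢ = 120 + 273.6 + 2.4 + 120 = 516.0 m².
Σ(Sᵢαᵢ) = 120·0.03 + 273.6·0.16 + 2.4·0.36 + 120·0.83 = 147.840.
ᾱ = 147.840 / 516.0 = 0.287.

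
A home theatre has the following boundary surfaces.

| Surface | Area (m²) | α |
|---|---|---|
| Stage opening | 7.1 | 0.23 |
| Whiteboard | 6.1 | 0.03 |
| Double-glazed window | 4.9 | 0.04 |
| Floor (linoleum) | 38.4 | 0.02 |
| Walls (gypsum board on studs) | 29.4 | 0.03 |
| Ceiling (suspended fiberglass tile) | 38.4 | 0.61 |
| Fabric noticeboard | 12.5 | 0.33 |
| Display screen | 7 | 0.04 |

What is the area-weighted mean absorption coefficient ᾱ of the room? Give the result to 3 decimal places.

Total surface area S = 143.8 m².
A = 7.1×0.23 + 6.1×0.03 + 4.9×0.04 + 38.4×0.02 + 29.4×0.03 + 38.4×0.61 + 12.5×0.33 + 7×0.04 = 31.491 sabins.
ᾱ = 31.491 / 143.8 = 0.219.

0.219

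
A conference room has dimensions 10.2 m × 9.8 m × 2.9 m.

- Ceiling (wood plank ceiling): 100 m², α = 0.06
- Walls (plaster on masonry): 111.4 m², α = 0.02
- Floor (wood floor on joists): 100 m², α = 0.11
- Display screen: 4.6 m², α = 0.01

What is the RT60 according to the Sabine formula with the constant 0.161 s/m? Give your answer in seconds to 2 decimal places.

2.42 s

Summing Sᵢαᵢ: 6.000 + 2.228 + 11.000 + 0.046 → A = 19.274 sabins.
Volume V = 10.2 × 9.8 × 2.9 = 289.884 m³.
Sabine: RT60 = 0.161 × 289.884 / 19.274 = 2.42 s.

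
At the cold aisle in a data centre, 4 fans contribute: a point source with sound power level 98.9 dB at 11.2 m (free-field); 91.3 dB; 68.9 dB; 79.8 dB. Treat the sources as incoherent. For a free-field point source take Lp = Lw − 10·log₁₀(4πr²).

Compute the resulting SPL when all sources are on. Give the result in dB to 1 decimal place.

Source at 11.2 m: Lp = 98.9 − 10·log₁₀(4π·11.2²) = 98.9 − 10·log₁₀(1576.326) = 66.9 dB.
Converting to relative power and adding: 10^(66.9/10) + 10^(91.3/10) + 10^(68.9/10) + 10^(79.8/10) = 1.457e+09.
L_total = 10·log₁₀(1.457e+09) = 91.6 dB.

91.6 dB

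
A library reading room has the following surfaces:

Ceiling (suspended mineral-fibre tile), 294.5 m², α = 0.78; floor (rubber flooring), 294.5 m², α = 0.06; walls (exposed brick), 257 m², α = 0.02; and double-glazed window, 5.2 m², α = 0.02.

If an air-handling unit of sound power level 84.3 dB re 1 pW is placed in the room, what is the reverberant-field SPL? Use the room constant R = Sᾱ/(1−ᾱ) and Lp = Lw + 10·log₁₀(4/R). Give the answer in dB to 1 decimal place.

64.8 dB

A = 252.624 sabins; S = 851.2 m².
ᾱ = 252.624/851.2 = 0.2968; R = Sᾱ/(1−ᾱ) = 252.624/(1−0.2968) = 359.249 m².
Lp = Lw + 10 log₁₀(4/R) = 84.3 -19.53 = 64.8 dB.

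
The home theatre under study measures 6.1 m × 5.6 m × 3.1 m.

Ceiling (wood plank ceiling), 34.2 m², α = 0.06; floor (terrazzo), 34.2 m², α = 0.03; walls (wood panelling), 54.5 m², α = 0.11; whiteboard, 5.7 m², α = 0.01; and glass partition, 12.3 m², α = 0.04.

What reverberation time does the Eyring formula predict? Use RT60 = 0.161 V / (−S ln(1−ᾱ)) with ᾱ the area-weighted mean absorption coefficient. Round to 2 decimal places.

Total surface area S = 34.2 + 34.2 + 54.5 + 5.7 + 12.3 = 140.9 m².
Absorption A = 34.2·0.06 + 34.2·0.03 + 54.5·0.11 + 5.7·0.01 + 12.3·0.04 = 9.622 sabins.
Mean coefficient ᾱ = A/S = 0.0683.
−S·ln(1−ᾱ) = −140.9 × ln(1 − 0.0683) = 9.968.
V = 6.1 × 5.6 × 3.1 = 105.896 m³.
T = 0.161·V/[−S·ln(1−ᾱ)] = 0.161·105.896/9.968 = 1.71 s.

1.71 s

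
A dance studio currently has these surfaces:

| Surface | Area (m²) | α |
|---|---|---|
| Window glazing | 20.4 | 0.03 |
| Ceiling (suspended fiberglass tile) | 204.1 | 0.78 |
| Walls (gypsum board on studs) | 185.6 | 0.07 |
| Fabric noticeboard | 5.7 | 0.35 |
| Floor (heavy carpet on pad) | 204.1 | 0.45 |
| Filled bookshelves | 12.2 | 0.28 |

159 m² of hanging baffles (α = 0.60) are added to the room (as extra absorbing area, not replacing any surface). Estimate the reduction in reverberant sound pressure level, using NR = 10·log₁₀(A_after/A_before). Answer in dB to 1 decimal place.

Equivalent absorption area: A_before = 20.4*0.03 + 204.1*0.78 + 185.6*0.07 + 5.7*0.35 + 204.1*0.45 + 12.2*0.28 = 270.058 m².
Added absorption = 159 × 0.60 = 95.400 sabins.
A_after = 270.058 + 95.400 = 365.458 sabins.
Reduction = 10 log₁₀(A_after/A_before) = 10 log₁₀(1.3533) = 1.3 dB.

1.3 dB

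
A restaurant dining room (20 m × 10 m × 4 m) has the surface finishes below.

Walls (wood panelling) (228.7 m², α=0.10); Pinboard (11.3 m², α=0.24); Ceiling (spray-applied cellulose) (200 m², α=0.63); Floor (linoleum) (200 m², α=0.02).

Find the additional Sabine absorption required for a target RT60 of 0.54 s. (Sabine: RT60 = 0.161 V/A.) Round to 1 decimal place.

82.9 sabins

Equivalent absorption area: A₁ = 228.7·0.10 + 11.3·0.24 + 200·0.63 + 200·0.02 = 155.582 m².
V = 800 m³. Required absorption A₂ = 0.161 × 800 / 0.54 = 238.519 sabins.
ΔA = A₂ − A₁ = 238.519 − 155.582 = 82.9 sabins.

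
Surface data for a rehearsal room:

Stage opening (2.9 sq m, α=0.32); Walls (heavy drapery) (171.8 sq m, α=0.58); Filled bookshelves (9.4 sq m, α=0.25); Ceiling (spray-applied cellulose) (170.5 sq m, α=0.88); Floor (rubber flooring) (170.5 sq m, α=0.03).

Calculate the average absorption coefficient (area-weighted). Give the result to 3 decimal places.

Total surface area S = 525.1 sq m.
Weighted sum Σ Sα = 258.077.
ᾱ = A/S = 0.491.

0.491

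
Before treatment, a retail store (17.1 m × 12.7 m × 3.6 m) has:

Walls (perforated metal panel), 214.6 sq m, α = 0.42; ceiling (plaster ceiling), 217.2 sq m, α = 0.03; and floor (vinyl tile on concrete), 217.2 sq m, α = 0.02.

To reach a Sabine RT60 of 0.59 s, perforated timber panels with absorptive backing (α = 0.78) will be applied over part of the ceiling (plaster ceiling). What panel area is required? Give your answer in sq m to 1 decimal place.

149.8

Equivalent absorption area: A₁ = 214.6×0.42 + 217.2×0.03 + 217.2×0.02 = 100.992 sq m.
Required A₂ = 0.161·781.812/0.59 = 213.342 sabins.
ΔA needed = 213.342 − 100.992 = 112.350 sabins.
Net gain per sq m: Δα = 0.78 − 0.03 = 0.75.
Area = ΔA/Δα = 112.350/0.75 = 149.8 sq m.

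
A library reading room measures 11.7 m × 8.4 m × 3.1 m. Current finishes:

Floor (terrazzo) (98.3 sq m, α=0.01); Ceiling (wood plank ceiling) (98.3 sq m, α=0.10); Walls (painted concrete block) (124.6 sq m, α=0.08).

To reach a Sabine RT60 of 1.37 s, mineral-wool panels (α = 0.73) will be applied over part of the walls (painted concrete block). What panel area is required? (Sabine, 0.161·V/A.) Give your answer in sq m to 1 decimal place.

23.1

A₁ = Σ Sᵢαᵢ = 98.3×0.01 + 98.3×0.10 + 124.6×0.08 = 20.781 sabins.
V = 304.668 m³. Target absorption A₂ = 0.161 × 304.668 / 1.37 = 35.804 sabins.
Absorption to add: 35.804 − 20.781 = 15.023 sabins.
Each sq m of panel replacing the walls (painted concrete block) adds (0.73 − 0.08) = 0.65 sabins.
Panel area = 15.023 / 0.65 = 23.1 sq m.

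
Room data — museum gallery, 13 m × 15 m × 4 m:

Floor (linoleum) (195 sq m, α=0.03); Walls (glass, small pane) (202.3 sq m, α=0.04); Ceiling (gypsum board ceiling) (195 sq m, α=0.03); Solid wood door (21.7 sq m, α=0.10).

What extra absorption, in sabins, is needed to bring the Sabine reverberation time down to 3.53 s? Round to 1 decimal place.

13.6 sabins

A₁ = Σ Sᵢαᵢ = 195·0.03 + 202.3·0.04 + 195·0.03 + 21.7·0.10 = 21.962 sabins.
V = 780 m³. Required absorption A₂ = 0.161 × 780 / 3.53 = 35.575 sabins.
Additional absorption ΔA = 35.575 − 21.962 = 13.6 sabins.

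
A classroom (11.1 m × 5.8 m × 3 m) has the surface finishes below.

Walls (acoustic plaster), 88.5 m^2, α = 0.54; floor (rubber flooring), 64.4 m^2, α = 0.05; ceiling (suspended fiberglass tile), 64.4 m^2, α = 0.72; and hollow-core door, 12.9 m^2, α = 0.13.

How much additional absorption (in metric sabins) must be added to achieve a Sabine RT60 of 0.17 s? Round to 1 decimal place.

83.9 sabins

Summing Sᵢαᵢ: 47.790 + 3.220 + 46.368 + 1.677 → A₁ = 99.055 sabins.
V = 193.14 m³. Required absorption A₂ = 0.161 × 193.14 / 0.17 = 182.915 sabins.
Shortfall: 182.915 − 99.055 = 83.9 sabins.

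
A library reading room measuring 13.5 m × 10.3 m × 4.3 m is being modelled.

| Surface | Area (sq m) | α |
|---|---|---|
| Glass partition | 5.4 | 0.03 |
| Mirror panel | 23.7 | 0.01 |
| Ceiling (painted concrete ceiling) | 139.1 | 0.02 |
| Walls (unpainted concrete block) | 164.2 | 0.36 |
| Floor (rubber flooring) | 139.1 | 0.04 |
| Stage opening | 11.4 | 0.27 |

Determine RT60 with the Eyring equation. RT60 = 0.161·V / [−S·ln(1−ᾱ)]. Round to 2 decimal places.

Total surface area S = 5.4 + 23.7 + 139.1 + 164.2 + 139.1 + 11.4 = 482.9 sq m.
Absorption A = 5.4×0.03 + 23.7×0.01 + 139.1×0.02 + 164.2×0.36 + 139.1×0.04 + 11.4×0.27 = 70.935 sabins.
ᾱ = 70.935 / 482.9 = 0.1469.
Eyring denominator: −S ln(1−ᾱ) = 76.722.
V = 13.5 × 10.3 × 4.3 = 597.915 m³.
RT60 = 0.161 × 597.915 / 76.722 = 1.25 s.

1.25 sec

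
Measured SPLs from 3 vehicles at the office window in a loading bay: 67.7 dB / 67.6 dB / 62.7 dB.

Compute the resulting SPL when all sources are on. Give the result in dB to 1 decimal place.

Σ 10^(Lᵢ/10) = 1.35e+07.
Back to dB: 10·log₁₀ Σ = 71.3 dB.

71.3 dB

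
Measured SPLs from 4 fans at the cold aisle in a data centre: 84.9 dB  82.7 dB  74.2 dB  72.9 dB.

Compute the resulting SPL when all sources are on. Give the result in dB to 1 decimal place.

Σ 10^(Lᵢ/10) = 5.41e+08.
L_total = 10·log₁₀(5.41e+08) = 87.3 dB.

87.3 dB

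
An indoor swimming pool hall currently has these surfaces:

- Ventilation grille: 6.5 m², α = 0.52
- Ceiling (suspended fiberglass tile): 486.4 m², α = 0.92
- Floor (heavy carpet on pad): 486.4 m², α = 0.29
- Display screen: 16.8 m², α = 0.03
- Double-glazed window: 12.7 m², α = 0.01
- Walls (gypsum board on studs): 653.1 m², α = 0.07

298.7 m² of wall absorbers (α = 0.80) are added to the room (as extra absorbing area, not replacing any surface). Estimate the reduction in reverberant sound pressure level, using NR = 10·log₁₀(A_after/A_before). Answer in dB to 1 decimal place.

Equivalent absorption area: A_before = 6.5*0.52 + 486.4*0.92 + 486.4*0.29 + 16.8*0.03 + 12.7*0.01 + 653.1*0.07 = 638.272 m².
Treatment contributes 298.7·0.80 = 238.960 sabins.
New total A_after = 877.232 sabins.
NR = 10·log₁₀(877.232/638.272) = 1.4 dB.

1.4 dB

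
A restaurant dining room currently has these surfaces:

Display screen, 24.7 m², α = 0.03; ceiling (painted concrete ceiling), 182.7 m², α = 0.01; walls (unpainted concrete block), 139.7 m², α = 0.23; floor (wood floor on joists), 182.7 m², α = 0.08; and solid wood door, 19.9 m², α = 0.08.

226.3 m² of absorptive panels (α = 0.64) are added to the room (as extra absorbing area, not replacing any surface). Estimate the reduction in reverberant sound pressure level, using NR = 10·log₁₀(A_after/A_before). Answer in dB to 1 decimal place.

Equivalent absorption area: A_before = 24.7·0.03 + 182.7·0.01 + 139.7·0.23 + 182.7·0.08 + 19.9·0.08 = 50.907 m².
Added absorption = 226.3 × 0.64 = 144.832 sabins.
A_after = 50.907 + 144.832 = 195.739 sabins.
NR = 10·log₁₀(195.739/50.907) = 5.8 dB.

5.8 dB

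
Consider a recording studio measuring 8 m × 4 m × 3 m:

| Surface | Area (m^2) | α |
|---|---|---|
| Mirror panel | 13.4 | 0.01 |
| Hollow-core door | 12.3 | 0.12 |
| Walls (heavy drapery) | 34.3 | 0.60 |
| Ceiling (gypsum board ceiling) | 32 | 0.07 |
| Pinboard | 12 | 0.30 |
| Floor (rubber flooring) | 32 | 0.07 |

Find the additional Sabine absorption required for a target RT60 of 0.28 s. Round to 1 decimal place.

24.9 sabins

A₁ = Σ Sᵢαᵢ = 13.4*0.01 + 12.3*0.12 + 34.3*0.60 + 32*0.07 + 12*0.30 + 32*0.07 = 30.270 sabins.
For T = 0.28 s, need A₂ = 0.161·V/T = 0.161·96/0.28 = 55.200 sabins.
ΔA = A₂ − A₁ = 55.200 − 30.270 = 24.9 sabins.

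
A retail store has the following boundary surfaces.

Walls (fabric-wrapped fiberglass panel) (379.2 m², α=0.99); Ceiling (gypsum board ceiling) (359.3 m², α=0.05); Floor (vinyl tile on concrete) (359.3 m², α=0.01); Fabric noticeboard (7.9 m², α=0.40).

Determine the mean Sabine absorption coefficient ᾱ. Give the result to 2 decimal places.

Total surface area S = 1105.7 m².
A = 379.2·0.99 + 359.3·0.05 + 359.3·0.01 + 7.9·0.40 = 400.126 sabins.
ᾱ = 400.126 / 1105.7 = 0.36.

0.36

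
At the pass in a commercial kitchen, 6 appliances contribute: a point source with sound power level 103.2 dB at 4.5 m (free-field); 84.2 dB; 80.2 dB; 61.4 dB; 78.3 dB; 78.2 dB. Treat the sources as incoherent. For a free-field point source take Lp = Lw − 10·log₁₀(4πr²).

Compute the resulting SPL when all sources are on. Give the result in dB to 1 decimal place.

87.7 dB

Source at 4.5 m: Lp = 103.2 − 10·log₁₀(4π·4.5²) = 103.2 − 10·log₁₀(254.469) = 79.1 dB.
Converting to relative power and adding: 10^(79.1/10) + 10^(84.2/10) + 10^(80.2/10) + 10^(61.4/10) + 10^(78.3/10) + 10^(78.2/10) = 5.841e+08.
L_total = 10·log₁₀(5.841e+08) = 87.7 dB.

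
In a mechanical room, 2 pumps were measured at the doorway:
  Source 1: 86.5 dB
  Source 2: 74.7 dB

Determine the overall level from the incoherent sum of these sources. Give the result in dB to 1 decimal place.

Converting to relative power and adding: 10^(86.5/10) + 10^(74.7/10) = 4.762e+08.
Back to dB: 10·log₁₀ Σ = 86.8 dB.

86.8 dB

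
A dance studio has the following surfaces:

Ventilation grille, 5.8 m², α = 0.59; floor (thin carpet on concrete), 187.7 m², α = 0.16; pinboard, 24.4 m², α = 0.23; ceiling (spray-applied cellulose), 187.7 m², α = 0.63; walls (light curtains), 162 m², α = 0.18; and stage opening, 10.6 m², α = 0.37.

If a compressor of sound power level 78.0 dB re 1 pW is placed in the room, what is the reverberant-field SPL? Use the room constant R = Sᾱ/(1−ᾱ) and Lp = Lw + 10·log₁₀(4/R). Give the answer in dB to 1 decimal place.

59.5 dB

A = 190.399 sabins; S = 578.2 m².
ᾱ = 0.3293, so room constant R = A/(1−ᾱ) = 283.881 m².
Lp = 78.0 + 10·log₁₀(4/283.881) = 78.0 + (-18.51) = 59.5 dB.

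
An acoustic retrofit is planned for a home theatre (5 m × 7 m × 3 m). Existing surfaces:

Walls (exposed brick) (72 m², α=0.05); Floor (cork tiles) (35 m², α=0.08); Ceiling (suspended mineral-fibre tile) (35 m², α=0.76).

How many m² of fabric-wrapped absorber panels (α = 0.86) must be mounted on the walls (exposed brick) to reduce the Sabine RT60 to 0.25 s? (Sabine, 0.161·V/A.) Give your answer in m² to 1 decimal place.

42.7

Total absorption A₁ = 72*0.05 + 35*0.08 + 35*0.76
  = 3.600 + 2.800 + 26.600 = 33.000 m² sabins.
Required A₂ = 0.161·105/0.25 = 67.620 sabins.
ΔA needed = 67.620 − 33.000 = 34.620 sabins.
Net gain per m²: Δα = 0.86 − 0.05 = 0.81.
Panel area = 34.620 / 0.81 = 42.7 m².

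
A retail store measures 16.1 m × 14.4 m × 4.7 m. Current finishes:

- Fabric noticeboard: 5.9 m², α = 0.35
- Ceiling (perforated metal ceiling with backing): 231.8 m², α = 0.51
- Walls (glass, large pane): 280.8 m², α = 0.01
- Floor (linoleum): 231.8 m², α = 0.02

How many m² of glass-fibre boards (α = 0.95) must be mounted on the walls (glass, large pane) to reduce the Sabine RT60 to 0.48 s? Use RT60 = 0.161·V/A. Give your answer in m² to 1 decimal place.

252.9

Equivalent absorption area: A₁ = 5.9*0.35 + 231.8*0.51 + 280.8*0.01 + 231.8*0.02 = 127.727 m².
V = 1089.648 m³. Target absorption A₂ = 0.161 × 1089.648 / 0.48 = 365.486 sabins.
ΔA needed = 365.486 − 127.727 = 237.759 sabins.
Net gain per m²: Δα = 0.95 − 0.01 = 0.94.
Area = ΔA/Δα = 237.759/0.94 = 252.9 m².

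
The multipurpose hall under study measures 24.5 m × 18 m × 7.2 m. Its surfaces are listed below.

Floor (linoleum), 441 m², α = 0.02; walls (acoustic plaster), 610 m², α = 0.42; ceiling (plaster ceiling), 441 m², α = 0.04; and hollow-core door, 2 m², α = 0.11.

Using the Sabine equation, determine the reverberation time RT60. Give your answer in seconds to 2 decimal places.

1.81 seconds

A = Σ Sᵢαᵢ = 441*0.02 + 610*0.42 + 441*0.04 + 2*0.11 = 282.880 sabins.
V = 24.5·18·7.2 = 3175.2 m³.
Sabine: RT60 = 0.161 × 3175.2 / 282.880 = 1.81 s.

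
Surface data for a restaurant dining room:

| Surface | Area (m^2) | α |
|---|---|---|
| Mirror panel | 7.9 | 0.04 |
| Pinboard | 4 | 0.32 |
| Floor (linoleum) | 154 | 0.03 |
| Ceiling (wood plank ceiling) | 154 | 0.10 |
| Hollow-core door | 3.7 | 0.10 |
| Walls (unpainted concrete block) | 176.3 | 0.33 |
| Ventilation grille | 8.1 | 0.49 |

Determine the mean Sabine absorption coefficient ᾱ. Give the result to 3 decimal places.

S = Σ Sᵢ = 7.9 + 4 + 154 + 154 + 3.7 + 176.3 + 8.1 = 508.0 m^2.
Weighted sum Σ Sα = 84.134.
ᾱ = A/S = 0.166.

0.166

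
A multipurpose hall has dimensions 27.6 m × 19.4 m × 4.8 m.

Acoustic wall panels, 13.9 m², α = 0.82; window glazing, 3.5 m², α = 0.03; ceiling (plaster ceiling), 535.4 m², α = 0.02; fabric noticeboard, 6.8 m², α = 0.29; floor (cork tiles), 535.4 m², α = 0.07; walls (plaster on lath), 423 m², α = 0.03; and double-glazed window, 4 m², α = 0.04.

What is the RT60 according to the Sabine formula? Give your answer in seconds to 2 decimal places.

5.55 sec

Equivalent absorption area: A = 13.9·0.82 + 3.5·0.03 + 535.4·0.02 + 6.8·0.29 + 535.4·0.07 + 423·0.03 + 4·0.04 = 74.511 m².
Volume V = 27.6 × 19.4 × 4.8 = 2570.112 m³.
Sabine: RT60 = 0.161 × 2570.112 / 74.511 = 5.55 s.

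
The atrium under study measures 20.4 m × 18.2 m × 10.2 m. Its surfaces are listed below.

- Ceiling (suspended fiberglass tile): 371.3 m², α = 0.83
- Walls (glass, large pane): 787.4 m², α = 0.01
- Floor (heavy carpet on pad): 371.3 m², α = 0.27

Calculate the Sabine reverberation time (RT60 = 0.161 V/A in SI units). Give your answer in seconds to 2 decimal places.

Total absorption A = 371.3×0.83 + 787.4×0.01 + 371.3×0.27
  = 308.179 + 7.874 + 100.251 = 416.304 m² sabins.
V = 20.4·18.2·10.2 = 3787.056 m³.
T = 0.161 V/A = 0.161·3787.056/416.304 = 1.46 s.

1.46 s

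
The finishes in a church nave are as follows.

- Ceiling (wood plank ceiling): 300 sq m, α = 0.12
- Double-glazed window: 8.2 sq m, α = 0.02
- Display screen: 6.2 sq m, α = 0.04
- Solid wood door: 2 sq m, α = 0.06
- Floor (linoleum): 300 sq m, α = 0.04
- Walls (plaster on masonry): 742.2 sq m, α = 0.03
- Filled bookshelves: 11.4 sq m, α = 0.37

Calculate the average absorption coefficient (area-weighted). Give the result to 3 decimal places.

Total surface area S = 1370.0 sq m.
Σ(Sᵢαᵢ) = 300*0.12 + 8.2*0.02 + 6.2*0.04 + 2*0.06 + 300*0.04 + 742.2*0.03 + 11.4*0.37 = 75.016.
ᾱ = 75.016 / 1370.0 = 0.055.

0.055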